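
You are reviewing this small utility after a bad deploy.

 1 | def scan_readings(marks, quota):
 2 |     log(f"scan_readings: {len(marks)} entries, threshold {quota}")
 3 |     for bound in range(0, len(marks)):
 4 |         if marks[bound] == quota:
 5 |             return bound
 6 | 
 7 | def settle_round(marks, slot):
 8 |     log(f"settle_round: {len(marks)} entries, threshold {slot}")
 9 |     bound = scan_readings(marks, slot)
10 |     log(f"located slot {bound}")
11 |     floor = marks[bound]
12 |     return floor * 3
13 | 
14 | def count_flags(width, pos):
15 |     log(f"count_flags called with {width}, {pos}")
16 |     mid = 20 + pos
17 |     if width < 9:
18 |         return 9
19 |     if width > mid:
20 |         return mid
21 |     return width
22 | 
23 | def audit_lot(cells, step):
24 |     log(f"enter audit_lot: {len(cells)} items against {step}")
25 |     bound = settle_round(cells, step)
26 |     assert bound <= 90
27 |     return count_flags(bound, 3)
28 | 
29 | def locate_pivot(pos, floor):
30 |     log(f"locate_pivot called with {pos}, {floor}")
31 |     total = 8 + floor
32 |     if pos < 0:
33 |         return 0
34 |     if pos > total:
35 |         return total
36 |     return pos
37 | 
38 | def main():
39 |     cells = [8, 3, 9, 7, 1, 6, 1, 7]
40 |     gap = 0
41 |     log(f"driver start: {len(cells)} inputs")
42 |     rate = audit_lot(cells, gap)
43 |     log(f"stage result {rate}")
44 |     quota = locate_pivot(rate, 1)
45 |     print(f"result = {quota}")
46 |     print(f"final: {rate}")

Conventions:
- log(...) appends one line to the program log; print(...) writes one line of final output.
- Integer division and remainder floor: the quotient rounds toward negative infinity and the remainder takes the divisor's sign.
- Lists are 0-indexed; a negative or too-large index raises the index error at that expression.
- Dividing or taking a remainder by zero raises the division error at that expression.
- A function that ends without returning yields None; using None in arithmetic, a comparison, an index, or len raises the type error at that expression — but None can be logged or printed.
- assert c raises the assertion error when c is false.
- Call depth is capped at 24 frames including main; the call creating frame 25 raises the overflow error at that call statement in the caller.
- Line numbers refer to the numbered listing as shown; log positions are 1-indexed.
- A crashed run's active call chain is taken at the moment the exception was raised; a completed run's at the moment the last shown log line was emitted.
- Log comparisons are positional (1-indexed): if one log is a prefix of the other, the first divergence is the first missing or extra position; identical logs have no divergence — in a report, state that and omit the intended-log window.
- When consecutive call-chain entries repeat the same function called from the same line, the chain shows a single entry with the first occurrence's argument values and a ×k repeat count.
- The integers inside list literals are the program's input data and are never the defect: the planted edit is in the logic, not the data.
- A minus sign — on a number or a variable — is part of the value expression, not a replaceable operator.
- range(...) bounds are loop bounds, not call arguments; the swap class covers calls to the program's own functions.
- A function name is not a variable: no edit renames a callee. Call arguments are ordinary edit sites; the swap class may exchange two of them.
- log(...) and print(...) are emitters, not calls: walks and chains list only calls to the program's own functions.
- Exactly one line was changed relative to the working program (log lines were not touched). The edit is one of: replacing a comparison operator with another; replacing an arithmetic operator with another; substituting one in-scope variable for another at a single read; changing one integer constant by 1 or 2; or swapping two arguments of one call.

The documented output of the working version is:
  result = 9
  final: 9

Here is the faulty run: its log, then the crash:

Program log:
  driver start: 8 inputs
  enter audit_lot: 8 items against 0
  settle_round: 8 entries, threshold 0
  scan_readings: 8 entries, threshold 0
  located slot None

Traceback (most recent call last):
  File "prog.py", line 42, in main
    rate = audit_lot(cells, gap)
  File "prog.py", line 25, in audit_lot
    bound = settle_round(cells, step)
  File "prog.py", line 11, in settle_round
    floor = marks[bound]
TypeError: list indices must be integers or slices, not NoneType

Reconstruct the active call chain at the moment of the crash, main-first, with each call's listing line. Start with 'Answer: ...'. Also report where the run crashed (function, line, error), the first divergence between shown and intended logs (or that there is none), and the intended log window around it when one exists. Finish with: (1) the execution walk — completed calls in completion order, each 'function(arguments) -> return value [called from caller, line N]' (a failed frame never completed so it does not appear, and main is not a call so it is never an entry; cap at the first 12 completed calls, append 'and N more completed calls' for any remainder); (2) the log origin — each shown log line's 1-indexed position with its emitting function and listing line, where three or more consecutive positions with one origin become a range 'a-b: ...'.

Answer: main -> audit_lot (called at line 42) -> settle_round (called at line 25).
Key observation: Everything matches until log position 2, which reads 'enter audit_lot: 8 items against 0' in place of 'enter audit_lot: 8 items against 1'.
Crash: settle_round, line 11, TypeError.
First divergence: position 2 — shown 'enter audit_lot: 8 items against 0', intended 'enter audit_lot: 8 items against 1'.
Intended log window:
  1: driver start: 8 inputs
  2: enter audit_lot: 8 items against 1
  3: settle_round: 8 entries, threshold 1
Execution walk:
  scan_readings([8, 3, 9, 7, 1, 6, 1, 7], 0) -> None  [called from settle_round, line 9]
Log line origins:
  1 — main, line 41
  2 — audit_lot, line 24
  3 — settle_round, line 8
  4 — scan_readings, line 2
  5 — settle_round, line 10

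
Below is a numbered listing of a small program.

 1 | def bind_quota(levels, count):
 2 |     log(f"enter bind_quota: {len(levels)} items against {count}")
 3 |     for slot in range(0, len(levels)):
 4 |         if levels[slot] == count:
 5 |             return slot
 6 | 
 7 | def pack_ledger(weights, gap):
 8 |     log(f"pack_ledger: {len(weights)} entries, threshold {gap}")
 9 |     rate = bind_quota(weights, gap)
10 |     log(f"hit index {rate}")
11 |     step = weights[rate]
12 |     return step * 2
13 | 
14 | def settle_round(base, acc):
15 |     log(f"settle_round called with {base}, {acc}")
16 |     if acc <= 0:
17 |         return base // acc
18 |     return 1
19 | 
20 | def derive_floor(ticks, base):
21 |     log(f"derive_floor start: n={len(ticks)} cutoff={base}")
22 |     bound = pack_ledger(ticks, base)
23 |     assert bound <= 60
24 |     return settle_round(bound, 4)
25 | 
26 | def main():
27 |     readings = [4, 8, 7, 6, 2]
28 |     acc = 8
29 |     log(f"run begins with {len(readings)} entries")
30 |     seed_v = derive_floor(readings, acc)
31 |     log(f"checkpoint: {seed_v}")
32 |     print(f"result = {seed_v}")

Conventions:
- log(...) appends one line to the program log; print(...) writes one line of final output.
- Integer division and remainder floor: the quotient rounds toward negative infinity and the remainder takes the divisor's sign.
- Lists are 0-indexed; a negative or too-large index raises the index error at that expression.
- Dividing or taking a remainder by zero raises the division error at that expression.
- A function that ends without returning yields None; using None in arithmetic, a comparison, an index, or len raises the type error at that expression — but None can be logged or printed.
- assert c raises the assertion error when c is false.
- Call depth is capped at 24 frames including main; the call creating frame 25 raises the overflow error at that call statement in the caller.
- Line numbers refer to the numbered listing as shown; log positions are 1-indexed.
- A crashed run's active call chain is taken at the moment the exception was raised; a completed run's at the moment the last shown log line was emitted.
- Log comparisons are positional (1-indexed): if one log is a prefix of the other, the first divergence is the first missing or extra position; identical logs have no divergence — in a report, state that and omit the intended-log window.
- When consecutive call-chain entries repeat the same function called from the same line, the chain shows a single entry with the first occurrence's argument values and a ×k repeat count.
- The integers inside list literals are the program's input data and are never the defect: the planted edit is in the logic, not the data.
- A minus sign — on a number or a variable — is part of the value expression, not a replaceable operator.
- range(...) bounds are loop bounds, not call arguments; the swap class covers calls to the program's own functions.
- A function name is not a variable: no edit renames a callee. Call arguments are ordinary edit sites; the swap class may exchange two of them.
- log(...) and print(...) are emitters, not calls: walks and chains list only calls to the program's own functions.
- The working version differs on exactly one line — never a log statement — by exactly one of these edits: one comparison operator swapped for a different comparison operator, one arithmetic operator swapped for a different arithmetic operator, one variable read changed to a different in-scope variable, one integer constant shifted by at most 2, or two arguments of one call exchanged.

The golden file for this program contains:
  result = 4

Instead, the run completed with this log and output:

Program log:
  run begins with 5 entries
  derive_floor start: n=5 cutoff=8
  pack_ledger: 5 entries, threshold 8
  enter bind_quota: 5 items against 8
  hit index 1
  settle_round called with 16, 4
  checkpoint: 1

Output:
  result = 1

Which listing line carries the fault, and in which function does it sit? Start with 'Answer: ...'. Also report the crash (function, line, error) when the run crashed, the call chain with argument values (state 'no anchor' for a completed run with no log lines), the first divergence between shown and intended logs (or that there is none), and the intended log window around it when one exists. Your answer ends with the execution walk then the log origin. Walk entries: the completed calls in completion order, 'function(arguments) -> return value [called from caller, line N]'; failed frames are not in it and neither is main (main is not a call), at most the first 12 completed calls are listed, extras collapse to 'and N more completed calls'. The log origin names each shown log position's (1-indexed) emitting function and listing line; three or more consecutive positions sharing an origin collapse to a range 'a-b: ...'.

Answer: the defect is in settle_round at line 16.
Key fact: At log position 7 the runs split — shown 'checkpoint: 1', but the working version logs 'checkpoint: 4'.
Call chain: main.
First divergence: position 7; shown 'checkpoint: 1' vs intended 'checkpoint: 4'.
Intended log window:
  5: hit index 1
  6: settle_round called with 16, 4
  7: checkpoint: 4
Execution walk:
  bind_quota([4, 8, 7, 6, 2], 8) -> 1  [called from pack_ledger, line 9]
  pack_ledger([4, 8, 7, 6, 2], 8) -> 16  [called from derive_floor, line 22]
  settle_round(16, 4) -> 1  [called from derive_floor, line 24]
  derive_floor([4, 8, 7, 6, 2], 8) -> 1  [called from main, line 30]
Log origins:
  1: logged in main at line 29
  2: logged in derive_floor at line 21
  3: logged in pack_ledger at line 8
  4: logged in bind_quota at line 2
  5: logged in pack_ledger at line 10
  6: logged in settle_round at line 15
  7: logged in main at line 31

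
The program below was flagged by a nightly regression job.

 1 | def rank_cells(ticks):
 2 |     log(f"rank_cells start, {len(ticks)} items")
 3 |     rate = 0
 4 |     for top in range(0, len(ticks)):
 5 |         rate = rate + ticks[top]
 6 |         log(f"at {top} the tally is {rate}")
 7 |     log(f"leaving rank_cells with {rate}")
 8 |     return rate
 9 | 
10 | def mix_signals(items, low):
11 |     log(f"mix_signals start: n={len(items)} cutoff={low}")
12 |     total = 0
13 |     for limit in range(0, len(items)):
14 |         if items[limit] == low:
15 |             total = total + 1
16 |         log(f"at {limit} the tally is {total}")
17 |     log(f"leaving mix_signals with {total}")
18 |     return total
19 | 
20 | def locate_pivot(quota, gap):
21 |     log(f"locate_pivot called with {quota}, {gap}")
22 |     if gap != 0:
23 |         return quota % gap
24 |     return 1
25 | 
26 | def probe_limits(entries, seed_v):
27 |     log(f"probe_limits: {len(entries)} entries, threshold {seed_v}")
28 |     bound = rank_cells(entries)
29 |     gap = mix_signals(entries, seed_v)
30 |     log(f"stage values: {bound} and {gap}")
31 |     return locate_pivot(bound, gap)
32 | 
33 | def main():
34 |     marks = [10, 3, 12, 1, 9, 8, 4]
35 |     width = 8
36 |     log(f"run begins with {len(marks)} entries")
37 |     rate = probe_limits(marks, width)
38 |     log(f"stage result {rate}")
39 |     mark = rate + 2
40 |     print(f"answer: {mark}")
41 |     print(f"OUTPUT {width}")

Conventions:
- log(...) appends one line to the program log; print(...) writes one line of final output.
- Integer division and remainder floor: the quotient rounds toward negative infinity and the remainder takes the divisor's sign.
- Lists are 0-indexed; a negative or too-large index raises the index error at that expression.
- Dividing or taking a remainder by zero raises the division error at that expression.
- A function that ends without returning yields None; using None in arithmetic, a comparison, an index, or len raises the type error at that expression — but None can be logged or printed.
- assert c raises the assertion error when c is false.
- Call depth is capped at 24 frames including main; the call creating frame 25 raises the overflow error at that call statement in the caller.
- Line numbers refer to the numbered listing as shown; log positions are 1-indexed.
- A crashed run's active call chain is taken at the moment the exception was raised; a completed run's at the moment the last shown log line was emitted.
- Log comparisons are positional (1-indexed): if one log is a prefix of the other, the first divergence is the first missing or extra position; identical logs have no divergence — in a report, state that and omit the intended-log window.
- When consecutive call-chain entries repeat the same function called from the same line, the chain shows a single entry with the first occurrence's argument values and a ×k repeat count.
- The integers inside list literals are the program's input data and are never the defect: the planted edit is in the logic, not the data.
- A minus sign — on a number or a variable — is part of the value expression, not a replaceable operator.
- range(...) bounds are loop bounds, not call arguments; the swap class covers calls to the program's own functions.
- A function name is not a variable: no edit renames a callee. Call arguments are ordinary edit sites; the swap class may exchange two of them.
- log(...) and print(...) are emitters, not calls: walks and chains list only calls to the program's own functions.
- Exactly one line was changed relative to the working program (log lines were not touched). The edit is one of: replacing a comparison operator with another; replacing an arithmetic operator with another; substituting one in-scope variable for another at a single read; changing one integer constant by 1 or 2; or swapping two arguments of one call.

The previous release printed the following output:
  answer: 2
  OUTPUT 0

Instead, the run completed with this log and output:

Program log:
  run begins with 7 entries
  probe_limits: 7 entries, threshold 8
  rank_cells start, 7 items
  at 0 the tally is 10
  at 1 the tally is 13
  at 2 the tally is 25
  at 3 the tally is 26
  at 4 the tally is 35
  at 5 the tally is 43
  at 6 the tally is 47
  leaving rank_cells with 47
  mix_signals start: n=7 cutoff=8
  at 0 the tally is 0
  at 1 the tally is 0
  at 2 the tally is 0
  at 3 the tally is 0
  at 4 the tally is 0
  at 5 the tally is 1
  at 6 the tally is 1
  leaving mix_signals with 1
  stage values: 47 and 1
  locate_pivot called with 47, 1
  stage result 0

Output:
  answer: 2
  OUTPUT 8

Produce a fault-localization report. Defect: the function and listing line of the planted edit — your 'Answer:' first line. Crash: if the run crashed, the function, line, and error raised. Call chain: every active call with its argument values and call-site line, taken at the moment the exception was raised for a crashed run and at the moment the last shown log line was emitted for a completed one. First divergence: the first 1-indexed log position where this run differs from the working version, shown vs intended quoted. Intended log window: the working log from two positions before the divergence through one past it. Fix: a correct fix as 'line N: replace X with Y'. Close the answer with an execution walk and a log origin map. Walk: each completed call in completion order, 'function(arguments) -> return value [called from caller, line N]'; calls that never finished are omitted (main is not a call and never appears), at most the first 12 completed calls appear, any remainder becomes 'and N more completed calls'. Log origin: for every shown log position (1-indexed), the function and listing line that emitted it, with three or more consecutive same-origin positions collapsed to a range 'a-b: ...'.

Answer: the defect is in main at line 41.
Key observation: Log streams are identical — the defect surfaces only in the printed output.
Call chain: main.
First divergence: none; the two logs match at every position.
Execution walk:
  rank_cells([10, 3, 12, 1, 9, 8, 4]) -> 47  [called from probe_limits, line 28]
  mix_signals([10, 3, 12, 1, 9, 8, 4], 8) -> 1  [called from probe_limits, line 29]
  locate_pivot(47, 1) -> 0  [called from probe_limits, line 31]
  probe_limits([10, 3, 12, 1, 9, 8, 4], 8) -> 0  [called from main, line 37]
Origin of each log line:
  1: from main, line 36
  2: from probe_limits, line 27
  3: from rank_cells, line 2
  4-10: from rank_cells, line 6
  11: from rank_cells, line 7
  12: from mix_signals, line 11
  13-19: from mix_signals, line 16
  20: from mix_signals, line 17
  21: from probe_limits, line 30
  22: from locate_pivot, line 21
  23: from main, line 38
A correct fix: line 41: replace `width` with `rate`.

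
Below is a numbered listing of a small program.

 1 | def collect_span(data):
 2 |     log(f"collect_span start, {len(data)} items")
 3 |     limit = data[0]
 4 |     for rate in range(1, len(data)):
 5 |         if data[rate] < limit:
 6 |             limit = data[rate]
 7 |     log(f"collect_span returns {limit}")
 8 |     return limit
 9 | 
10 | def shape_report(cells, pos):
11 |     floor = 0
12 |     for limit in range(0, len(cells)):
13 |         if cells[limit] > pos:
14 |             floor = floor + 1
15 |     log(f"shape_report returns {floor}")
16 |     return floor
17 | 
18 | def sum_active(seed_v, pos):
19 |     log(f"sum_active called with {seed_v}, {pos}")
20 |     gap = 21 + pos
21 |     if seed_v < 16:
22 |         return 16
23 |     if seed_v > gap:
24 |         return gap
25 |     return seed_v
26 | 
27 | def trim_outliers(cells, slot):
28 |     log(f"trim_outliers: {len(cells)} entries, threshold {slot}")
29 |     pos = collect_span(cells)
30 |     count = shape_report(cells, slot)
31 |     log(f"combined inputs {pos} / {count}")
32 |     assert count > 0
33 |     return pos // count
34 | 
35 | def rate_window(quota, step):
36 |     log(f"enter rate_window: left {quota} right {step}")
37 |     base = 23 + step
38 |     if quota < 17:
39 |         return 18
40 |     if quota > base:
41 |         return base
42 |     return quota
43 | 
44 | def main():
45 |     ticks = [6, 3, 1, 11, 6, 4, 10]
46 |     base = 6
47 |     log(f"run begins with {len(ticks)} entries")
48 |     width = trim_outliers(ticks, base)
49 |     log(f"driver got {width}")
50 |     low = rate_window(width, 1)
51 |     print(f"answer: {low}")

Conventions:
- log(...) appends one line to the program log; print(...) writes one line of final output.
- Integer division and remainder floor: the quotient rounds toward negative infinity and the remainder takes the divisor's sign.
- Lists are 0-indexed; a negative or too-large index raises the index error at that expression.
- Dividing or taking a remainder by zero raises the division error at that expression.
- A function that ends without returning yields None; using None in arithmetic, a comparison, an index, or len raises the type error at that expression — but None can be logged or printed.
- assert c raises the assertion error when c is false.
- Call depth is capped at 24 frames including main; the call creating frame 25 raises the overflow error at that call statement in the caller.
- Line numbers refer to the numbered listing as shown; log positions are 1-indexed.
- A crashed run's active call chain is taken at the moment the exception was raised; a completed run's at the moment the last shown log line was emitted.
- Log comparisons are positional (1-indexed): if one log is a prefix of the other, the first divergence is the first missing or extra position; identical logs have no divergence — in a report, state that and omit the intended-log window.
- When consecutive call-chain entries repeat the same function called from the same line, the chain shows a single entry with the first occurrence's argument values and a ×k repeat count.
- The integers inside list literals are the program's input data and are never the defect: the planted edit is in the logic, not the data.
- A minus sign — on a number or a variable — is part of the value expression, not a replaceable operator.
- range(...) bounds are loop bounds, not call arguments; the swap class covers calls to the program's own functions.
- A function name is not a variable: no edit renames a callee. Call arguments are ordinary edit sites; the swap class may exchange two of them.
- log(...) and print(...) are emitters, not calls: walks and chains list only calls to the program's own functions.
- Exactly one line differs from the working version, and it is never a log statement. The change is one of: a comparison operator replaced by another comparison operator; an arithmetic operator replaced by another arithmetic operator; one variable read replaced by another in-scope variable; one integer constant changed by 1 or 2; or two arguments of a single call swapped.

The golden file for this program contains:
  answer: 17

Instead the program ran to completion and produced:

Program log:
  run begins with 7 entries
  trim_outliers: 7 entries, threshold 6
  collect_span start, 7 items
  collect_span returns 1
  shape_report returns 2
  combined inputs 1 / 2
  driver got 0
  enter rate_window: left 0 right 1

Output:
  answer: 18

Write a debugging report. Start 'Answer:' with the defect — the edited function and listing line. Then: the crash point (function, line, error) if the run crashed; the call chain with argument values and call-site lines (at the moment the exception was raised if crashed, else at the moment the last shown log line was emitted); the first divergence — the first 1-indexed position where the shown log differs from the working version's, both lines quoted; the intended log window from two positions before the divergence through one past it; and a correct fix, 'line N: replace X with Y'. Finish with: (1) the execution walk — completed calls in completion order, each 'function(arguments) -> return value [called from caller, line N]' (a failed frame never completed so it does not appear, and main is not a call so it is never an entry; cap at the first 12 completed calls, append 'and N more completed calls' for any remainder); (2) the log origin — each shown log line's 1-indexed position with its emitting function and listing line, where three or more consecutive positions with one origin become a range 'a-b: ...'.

Answer: the defect is in rate_window at line 39.
The tell: Nothing in the log betrays the bug — only the output does.
Call chain: main -> rate_window(0, 1) (called at line 50).
First divergence: none (the log streams are identical).
Execution walk:
  collect_span([6, 3, 1, 11, 6, 4, 10]) -> 1  [called from trim_outliers, line 29]
  shape_report([6, 3, 1, 11, 6, 4, 10], 6) -> 2  [called from trim_outliers, line 30]
  trim_outliers([6, 3, 1, 11, 6, 4, 10], 6) -> 0  [called from main, line 48]
  rate_window(0, 1) -> 18  [called from main, line 50]
Log origin:
  1: logged in main at line 47
  2: logged in trim_outliers at line 28
  3: logged in collect_span at line 2
  4: logged in collect_span at line 7
  5: logged in shape_report at line 15
  6: logged in trim_outliers at line 31
  7: logged in main at line 49
  8: logged in rate_window at line 36
A correct fix: line 39: replace `18` with `17`.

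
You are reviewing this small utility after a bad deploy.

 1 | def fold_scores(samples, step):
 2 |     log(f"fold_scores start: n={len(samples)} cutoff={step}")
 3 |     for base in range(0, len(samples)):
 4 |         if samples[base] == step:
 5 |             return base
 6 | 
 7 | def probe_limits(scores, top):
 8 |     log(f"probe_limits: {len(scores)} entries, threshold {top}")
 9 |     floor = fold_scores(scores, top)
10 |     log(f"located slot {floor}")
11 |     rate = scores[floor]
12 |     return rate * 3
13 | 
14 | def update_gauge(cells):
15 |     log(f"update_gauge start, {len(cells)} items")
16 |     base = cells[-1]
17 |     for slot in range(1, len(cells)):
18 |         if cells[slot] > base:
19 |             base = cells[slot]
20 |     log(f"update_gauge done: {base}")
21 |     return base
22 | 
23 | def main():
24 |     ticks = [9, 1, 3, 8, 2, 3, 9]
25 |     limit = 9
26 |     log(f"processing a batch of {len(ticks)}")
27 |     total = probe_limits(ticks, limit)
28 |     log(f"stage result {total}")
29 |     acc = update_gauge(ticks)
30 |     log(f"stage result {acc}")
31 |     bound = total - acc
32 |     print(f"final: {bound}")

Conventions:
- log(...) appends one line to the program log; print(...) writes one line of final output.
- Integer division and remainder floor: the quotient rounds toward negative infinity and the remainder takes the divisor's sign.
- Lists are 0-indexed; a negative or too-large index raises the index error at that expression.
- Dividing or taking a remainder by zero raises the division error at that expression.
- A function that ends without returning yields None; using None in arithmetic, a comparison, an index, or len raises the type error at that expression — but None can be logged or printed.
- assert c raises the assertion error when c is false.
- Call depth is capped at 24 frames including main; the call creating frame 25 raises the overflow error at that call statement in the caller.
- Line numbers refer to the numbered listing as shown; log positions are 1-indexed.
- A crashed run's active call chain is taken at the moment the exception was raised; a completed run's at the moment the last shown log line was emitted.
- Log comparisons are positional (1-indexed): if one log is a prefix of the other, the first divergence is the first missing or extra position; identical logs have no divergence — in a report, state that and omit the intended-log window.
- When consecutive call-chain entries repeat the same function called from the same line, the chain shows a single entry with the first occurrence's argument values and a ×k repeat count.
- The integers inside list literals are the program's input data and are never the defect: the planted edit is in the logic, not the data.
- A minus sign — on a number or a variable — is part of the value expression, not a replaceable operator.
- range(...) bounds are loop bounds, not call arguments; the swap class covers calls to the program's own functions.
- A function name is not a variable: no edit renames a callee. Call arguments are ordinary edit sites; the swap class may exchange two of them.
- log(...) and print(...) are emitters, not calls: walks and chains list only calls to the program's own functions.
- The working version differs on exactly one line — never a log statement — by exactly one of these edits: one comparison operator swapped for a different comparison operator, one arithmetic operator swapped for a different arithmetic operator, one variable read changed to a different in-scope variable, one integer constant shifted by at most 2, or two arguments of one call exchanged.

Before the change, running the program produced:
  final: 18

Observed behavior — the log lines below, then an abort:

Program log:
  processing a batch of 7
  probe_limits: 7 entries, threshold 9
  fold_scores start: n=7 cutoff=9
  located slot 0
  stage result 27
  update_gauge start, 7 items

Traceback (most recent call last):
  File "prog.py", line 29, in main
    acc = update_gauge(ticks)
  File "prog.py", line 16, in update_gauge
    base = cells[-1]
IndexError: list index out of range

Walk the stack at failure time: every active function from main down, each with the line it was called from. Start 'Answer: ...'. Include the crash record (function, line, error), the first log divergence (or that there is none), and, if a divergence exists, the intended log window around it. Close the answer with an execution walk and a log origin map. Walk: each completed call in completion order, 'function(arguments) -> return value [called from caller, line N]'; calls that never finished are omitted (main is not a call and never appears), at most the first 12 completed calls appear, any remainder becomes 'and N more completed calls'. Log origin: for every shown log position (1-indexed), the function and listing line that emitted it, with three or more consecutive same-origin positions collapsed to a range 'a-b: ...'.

Answer: main -> update_gauge (called at line 29).
Core observation: After 6 matching log lines the faulty run goes silent, while the working version continues with 'update_gauge done: 9'.
Crash: update_gauge, line 16, IndexError.
First divergence: position 7 (shown log ended at 6 lines; the working version continues: 'update_gauge done: 9').
Intended log window:
  5: stage result 27
  6: update_gauge start, 7 items
  7: update_gauge done: 9
  8: stage result 9
Execution walk:
  fold_scores([9, 1, 3, 8, 2, 3, 9], 9) -> 0  [called from probe_limits, line 9]
  probe_limits([9, 1, 3, 8, 2, 3, 9], 9) -> 27  [called from main, line 27]
Origin of each log line:
  1: logged in main at line 26
  2: logged in probe_limits at line 8
  3: logged in fold_scores at line 2
  4: logged in probe_limits at line 10
  5: logged in main at line 28
  6: logged in update_gauge at line 15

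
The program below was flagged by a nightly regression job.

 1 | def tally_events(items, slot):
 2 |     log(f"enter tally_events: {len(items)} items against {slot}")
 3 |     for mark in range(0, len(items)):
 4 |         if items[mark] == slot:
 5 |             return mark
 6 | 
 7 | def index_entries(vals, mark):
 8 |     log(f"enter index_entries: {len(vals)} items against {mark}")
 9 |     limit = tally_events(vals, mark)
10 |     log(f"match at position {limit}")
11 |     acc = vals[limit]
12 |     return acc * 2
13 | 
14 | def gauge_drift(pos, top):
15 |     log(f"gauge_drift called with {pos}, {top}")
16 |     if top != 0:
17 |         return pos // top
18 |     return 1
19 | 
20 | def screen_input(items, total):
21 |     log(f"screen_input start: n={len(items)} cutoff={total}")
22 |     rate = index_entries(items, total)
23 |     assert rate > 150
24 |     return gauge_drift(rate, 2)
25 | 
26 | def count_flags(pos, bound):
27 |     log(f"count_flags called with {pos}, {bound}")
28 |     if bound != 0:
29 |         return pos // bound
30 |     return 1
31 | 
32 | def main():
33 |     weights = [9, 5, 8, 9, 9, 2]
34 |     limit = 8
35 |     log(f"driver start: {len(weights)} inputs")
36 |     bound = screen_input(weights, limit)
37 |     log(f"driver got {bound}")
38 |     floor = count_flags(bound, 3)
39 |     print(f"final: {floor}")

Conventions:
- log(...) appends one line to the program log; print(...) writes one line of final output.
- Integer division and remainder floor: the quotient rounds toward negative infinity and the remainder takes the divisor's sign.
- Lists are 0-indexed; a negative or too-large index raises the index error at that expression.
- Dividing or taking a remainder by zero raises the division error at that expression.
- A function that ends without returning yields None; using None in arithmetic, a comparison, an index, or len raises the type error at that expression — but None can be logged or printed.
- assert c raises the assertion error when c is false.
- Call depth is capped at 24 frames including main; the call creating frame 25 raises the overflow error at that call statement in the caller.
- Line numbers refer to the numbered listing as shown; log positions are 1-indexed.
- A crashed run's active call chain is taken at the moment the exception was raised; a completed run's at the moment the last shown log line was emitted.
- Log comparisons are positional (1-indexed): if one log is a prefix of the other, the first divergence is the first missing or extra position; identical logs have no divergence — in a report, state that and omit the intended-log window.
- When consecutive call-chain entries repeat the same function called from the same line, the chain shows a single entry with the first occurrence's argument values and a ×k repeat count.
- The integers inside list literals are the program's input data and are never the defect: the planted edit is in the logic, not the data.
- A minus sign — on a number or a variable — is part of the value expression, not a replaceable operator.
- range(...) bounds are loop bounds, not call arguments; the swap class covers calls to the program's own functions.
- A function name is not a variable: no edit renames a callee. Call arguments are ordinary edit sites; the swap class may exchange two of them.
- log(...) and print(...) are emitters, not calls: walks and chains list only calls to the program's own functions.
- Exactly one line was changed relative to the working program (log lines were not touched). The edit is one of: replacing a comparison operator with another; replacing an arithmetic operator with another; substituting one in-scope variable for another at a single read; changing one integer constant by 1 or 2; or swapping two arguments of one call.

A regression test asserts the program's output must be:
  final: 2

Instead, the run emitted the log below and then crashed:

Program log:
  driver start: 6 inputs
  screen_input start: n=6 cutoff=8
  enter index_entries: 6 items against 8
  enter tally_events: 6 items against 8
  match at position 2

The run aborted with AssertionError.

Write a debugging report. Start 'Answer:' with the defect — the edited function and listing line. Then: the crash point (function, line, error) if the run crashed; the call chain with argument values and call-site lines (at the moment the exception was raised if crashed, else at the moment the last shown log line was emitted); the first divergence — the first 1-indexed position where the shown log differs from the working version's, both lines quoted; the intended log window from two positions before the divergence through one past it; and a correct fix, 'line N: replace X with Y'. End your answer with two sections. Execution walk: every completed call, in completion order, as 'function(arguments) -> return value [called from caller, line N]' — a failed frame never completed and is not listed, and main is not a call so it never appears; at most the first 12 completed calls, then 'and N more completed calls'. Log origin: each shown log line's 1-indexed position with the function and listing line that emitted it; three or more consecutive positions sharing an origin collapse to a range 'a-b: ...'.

Answer: the defect is in screen_input at line 23.
Key observation: Only 5 log lines were emitted before the run died; the intended continuation was 'gauge_drift called with 16, 2'.
Crash: screen_input, line 23, AssertionError.
Call chain: main -> screen_input([9, 5, 8, 9, 9, 2], 8) (called at line 36).
First divergence: position 6; the shown log stops at 5 lines while the working version next logs 'gauge_drift called with 16, 2'.
Intended log window:
  4: enter tally_events: 6 items against 8
  5: match at position 2
  6: gauge_drift called with 16, 2
  7: driver got 8
Execution walk:
  tally_events([9, 5, 8, 9, 9, 2], 8) -> 2  [called from index_entries, line 9]
  index_entries([9, 5, 8, 9, 9, 2], 8) -> 16  [called from screen_input, line 22]
Origin of each log line:
  1 — main, line 35
  2 — screen_input, line 21
  3 — index_entries, line 8
  4 — tally_events, line 2
  5 — index_entries, line 10
A correct fix: line 23: replace `>` with `<=`.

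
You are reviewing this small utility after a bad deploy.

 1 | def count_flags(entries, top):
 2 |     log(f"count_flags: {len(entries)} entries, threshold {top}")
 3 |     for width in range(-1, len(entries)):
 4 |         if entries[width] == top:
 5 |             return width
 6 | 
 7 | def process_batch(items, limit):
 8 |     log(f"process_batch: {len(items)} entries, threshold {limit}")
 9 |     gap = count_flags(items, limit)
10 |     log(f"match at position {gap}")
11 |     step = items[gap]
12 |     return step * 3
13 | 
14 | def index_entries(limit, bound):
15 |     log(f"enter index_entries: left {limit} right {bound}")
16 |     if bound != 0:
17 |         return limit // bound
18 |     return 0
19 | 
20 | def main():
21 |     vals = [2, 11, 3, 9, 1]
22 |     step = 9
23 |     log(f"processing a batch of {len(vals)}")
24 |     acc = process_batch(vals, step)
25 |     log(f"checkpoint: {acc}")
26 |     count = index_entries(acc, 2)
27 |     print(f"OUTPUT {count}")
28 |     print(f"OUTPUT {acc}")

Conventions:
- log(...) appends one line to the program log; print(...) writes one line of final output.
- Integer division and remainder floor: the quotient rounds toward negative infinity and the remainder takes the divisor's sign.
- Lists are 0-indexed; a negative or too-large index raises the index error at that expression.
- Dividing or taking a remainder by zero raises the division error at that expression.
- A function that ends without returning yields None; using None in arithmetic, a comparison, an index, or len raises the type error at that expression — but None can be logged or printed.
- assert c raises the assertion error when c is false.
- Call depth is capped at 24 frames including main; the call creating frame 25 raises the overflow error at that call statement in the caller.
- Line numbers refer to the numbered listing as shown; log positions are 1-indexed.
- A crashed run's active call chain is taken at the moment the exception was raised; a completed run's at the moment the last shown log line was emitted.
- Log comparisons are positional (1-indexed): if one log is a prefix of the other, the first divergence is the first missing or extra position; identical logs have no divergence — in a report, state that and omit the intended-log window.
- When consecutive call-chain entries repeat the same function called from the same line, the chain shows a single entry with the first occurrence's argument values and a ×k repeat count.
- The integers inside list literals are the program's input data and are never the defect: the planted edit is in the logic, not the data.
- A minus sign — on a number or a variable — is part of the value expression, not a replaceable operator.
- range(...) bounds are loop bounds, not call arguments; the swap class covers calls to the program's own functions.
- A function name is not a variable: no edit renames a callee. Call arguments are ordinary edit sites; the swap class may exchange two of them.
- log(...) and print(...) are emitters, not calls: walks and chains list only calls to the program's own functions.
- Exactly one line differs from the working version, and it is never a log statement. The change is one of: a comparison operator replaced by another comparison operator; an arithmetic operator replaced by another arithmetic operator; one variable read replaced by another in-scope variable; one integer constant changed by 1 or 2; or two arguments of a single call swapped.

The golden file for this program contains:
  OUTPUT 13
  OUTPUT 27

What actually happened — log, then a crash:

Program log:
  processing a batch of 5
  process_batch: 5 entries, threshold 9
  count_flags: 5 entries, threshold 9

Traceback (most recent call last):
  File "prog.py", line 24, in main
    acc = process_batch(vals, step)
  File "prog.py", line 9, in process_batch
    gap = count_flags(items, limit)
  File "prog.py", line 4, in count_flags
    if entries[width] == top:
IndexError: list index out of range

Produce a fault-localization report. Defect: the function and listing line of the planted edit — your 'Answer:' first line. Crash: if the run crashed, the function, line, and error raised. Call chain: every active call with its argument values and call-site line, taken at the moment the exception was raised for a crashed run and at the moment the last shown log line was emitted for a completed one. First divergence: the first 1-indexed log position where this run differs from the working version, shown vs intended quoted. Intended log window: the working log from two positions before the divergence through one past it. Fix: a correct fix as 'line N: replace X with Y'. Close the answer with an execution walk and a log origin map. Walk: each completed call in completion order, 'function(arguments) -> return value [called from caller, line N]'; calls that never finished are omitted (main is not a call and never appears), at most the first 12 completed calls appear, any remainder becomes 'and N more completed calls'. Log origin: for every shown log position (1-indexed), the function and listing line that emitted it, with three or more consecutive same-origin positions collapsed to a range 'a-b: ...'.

Answer: the defect is in count_flags at line 3.
Key observation: The log ends early — 3 lines, where the working version next logs 'match at position 3'.
Crash: count_flags, line 4, IndexError.
Call chain: main -> process_batch([2, 11, 3, 9, 1], 9) (called at line 24) -> count_flags([2, 11, 3, 9, 1], 9) (called at line 9).
First divergence: position 4 — the faulty run's log ends after 3 lines; the working version continues with 'match at position 3'.
Intended log window:
  2: process_batch: 5 entries, threshold 9
  3: count_flags: 5 entries, threshold 9
  4: match at position 3
  5: checkpoint: 27
Execution walk:
  (no call completed)
Log origins:
  1: emitted by main (line 23)
  2: emitted by process_batch (line 8)
  3: emitted by count_flags (line 2)
A correct fix: line 3: replace `-1` with `0`.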